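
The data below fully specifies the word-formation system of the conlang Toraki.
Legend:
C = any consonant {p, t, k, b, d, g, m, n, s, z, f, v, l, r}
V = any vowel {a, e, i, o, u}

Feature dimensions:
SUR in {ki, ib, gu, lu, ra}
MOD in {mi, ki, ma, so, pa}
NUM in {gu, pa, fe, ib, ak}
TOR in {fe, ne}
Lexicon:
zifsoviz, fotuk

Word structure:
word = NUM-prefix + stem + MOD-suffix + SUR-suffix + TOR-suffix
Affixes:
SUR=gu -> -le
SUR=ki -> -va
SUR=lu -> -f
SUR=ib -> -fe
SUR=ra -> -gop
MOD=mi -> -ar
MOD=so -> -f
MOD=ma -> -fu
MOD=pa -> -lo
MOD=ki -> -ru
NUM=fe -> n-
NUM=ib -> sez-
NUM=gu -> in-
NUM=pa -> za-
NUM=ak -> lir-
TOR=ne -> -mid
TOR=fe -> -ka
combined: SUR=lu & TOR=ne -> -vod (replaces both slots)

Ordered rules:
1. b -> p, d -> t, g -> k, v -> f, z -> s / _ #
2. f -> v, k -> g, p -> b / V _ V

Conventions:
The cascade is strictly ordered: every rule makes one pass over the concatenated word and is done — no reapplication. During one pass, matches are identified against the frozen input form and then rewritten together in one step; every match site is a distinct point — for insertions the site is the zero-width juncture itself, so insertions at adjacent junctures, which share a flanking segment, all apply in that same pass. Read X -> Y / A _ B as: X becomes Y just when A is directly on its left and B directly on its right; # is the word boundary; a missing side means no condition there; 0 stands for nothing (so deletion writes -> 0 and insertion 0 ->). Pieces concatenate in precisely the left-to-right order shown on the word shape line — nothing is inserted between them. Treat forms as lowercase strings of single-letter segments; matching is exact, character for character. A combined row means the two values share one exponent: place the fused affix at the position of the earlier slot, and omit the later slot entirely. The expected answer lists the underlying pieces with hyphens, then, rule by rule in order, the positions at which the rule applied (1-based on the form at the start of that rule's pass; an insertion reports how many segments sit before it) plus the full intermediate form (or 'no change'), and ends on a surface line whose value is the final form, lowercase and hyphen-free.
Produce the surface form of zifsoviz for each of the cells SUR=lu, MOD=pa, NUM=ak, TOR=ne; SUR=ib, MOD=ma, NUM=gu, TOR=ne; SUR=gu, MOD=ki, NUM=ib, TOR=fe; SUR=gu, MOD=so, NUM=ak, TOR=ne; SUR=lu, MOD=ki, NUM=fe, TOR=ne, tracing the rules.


cell SUR=lu, MOD=pa, NUM=ak, TOR=ne:
underlying: lir-zifsoviz-lo-vod
1. b -> p, d -> t, g -> k, v -> f, z -> s / _ #: fires at position(s) 16: lirzifsovizlovot
2. f -> v, k -> g, p -> b / V _ V: no change
surface: lirzifsovizlovot

cell SUR=ib, MOD=ma, NUM=gu, TOR=ne:
underlying: in-zifsoviz-fu-fe-mid
1. b -> p, d -> t, g -> k, v -> f, z -> s / _ #: fires at position(s) 17: inzifsovizfufemit
2. f -> v, k -> g, p -> b / V _ V: fires at position(s) 13: inzifsovizfuvemit
surface: inzifsovizfuvemit

cell SUR=gu, MOD=ki, NUM=ib, TOR=fe:
underlying: sez-zifsoviz-ru-le-ka
1. b -> p, d -> t, g -> k, v -> f, z -> s / _ #: no change
2. f -> v, k -> g, p -> b / V _ V: fires at position(s) 16: sezzifsovizrulega
surface: sezzifsovizrulega

cell SUR=gu, MOD=so, NUM=ak, TOR=ne:
underlying: lir-zifsoviz-f-le-mid
1. b -> p, d -> t, g -> k, v -> f, z -> s / _ #: fires at position(s) 17: lirzifsovizflemit
2. f -> v, k -> g, p -> b / V _ V: no change
surface: lirzifsovizflemit

cell SUR=lu, MOD=ki, NUM=fe, TOR=ne:
underlying: n-zifsoviz-ru-vod
1. b -> p, d -> t, g -> k, v -> f, z -> s / _ #: fires at position(s) 14: nzifsovizruvot
2. f -> v, k -> g, p -> b / V _ V: no change
surface: nzifsovizruvot


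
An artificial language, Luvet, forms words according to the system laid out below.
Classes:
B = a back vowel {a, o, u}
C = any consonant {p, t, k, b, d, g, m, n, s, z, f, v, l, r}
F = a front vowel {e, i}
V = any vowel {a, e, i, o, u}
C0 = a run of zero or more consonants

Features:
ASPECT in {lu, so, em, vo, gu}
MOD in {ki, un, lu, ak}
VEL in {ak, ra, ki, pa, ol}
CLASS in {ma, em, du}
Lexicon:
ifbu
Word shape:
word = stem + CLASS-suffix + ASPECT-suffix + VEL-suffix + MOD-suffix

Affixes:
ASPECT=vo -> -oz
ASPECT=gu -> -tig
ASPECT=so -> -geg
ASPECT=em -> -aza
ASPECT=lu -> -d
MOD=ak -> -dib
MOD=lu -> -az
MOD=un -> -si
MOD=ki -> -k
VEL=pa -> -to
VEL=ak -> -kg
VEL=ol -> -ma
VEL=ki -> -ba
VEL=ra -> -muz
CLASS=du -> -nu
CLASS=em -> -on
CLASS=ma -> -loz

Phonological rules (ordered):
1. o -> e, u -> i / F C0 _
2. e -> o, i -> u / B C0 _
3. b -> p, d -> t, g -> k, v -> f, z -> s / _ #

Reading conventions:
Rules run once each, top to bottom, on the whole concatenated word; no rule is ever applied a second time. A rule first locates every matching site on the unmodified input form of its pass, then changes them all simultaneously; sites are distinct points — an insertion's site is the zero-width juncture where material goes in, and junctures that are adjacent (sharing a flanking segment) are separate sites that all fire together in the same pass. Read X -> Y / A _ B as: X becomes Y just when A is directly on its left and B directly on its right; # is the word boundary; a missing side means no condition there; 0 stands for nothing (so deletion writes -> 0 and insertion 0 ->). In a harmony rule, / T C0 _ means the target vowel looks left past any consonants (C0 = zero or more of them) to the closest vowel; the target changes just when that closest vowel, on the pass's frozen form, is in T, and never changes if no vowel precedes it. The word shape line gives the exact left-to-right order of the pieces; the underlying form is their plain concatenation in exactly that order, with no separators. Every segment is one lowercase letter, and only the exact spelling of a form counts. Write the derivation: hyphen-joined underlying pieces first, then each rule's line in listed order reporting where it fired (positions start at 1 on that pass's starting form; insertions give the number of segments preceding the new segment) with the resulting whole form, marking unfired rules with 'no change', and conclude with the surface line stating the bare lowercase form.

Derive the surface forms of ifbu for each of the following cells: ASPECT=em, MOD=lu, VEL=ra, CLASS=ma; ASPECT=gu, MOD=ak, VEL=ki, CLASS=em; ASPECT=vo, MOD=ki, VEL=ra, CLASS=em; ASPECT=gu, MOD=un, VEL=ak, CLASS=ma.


cell ASPECT=em, MOD=lu, VEL=ra, CLASS=ma:
underlying: ifbu-loz-aza-muz-az
1. o -> e, u -> i / F C0 _: fires at position(s) 4: ifbilozazamuzaz
2. e -> o, i -> u / B C0 _: no change
3. b -> p, d -> t, g -> k, v -> f, z -> s / _ #: fires at position(s) 15: ifbilozazamuzas
surface: ifbilozazamuzas

cell ASPECT=gu, MOD=ak, VEL=ki, CLASS=em:
underlying: ifbu-on-tig-ba-dib
1. o -> e, u -> i / F C0 _: fires at position(s) 4: ifbiontigbadib
2. e -> o, i -> u / B C0 _: fires at position(s) 8, 13: ifbiontugbadub
3. b -> p, d -> t, g -> k, v -> f, z -> s / _ #: fires at position(s) 14: ifbiontugbadup
surface: ifbiontugbadup

cell ASPECT=vo, MOD=ki, VEL=ra, CLASS=em:
underlying: ifbu-on-oz-muz-k
1. o -> e, u -> i / F C0 _: fires at position(s) 4: ifbionozmuzk
2. e -> o, i -> u / B C0 _: no change
3. b -> p, d -> t, g -> k, v -> f, z -> s / _ #: no change
surface: ifbionozmuzk

cell ASPECT=gu, MOD=un, VEL=ak, CLASS=ma:
underlying: ifbu-loz-tig-kg-si
1. o -> e, u -> i / F C0 _: fires at position(s) 4: ifbiloztigkgsi
2. e -> o, i -> u / B C0 _: fires at position(s) 9: ifbiloztugkgsi
3. b -> p, d -> t, g -> k, v -> f, z -> s / _ #: no change
surface: ifbiloztugkgsi


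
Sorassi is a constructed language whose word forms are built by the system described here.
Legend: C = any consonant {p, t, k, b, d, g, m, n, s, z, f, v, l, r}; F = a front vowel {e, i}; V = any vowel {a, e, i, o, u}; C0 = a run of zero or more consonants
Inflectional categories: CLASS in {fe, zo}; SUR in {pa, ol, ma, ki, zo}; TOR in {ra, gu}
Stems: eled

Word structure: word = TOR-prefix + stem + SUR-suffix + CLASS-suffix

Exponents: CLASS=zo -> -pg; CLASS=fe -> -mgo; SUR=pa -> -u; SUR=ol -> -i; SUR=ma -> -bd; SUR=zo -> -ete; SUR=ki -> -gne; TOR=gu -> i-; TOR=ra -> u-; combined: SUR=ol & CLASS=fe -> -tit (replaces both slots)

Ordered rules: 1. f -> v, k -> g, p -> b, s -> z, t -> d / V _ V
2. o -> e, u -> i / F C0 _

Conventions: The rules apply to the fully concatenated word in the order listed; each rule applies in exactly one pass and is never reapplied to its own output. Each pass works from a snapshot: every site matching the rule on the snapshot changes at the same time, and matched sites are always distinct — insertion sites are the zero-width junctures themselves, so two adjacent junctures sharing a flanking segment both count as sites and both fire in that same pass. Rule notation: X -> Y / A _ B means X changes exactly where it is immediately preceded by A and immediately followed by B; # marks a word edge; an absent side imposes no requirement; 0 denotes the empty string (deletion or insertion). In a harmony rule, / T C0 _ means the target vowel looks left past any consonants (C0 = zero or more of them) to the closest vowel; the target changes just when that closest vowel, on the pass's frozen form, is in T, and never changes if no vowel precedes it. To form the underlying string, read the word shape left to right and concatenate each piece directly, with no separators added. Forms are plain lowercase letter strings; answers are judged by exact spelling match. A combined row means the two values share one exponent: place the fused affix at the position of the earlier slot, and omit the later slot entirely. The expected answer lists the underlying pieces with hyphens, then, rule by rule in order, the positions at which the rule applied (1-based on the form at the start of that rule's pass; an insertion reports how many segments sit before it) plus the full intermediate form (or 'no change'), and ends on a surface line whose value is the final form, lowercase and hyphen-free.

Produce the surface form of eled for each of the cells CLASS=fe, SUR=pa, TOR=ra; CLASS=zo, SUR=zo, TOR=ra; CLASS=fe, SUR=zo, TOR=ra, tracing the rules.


cell CLASS=fe, SUR=pa, TOR=ra:
underlying: u-eled-u-mgo
1. f -> v, k -> g, p -> b, s -> z, t -> d / V _ V: no change
2. o -> e, u -> i / F C0 _: fires at position(s) 6: ueledimgo
surface: ueledimgo

cell CLASS=zo, SUR=zo, TOR=ra:
underlying: u-eled-ete-pg
1. f -> v, k -> g, p -> b, s -> z, t -> d / V _ V: fires at position(s) 7: uelededepg
2. o -> e, u -> i / F C0 _: no change
surface: uelededepg

cell CLASS=fe, SUR=zo, TOR=ra:
underlying: u-eled-ete-mgo
1. f -> v, k -> g, p -> b, s -> z, t -> d / V _ V: fires at position(s) 7: uelededemgo
2. o -> e, u -> i / F C0 _: fires at position(s) 11: uelededemge
surface: uelededemge


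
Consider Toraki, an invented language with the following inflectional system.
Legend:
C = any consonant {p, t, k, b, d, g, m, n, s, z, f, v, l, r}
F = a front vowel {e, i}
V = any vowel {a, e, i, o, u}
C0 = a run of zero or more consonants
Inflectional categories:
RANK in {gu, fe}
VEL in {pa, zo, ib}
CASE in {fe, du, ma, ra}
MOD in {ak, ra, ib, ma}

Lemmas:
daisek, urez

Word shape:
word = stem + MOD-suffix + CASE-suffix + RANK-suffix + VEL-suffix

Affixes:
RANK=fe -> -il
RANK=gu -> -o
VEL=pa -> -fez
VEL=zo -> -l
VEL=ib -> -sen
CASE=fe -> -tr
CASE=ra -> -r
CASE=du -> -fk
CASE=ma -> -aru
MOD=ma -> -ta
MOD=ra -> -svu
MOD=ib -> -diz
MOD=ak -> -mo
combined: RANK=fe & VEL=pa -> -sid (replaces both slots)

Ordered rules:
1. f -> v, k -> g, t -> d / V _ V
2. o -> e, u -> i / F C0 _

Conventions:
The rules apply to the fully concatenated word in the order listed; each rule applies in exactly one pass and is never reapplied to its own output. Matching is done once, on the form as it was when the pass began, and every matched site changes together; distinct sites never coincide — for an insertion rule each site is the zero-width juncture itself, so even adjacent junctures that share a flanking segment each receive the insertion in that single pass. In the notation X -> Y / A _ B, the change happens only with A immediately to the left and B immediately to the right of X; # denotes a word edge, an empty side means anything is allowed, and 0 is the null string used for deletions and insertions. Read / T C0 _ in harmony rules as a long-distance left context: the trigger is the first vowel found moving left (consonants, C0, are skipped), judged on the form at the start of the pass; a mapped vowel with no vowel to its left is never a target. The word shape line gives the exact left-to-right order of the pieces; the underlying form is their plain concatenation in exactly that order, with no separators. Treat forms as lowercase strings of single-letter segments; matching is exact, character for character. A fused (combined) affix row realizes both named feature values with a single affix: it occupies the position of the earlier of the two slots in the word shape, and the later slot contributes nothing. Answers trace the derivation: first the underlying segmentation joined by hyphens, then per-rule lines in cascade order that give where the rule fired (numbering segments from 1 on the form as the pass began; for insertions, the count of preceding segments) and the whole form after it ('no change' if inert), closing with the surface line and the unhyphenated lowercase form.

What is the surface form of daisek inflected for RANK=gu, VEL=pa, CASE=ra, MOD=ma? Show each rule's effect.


underlying: daisek-ta-r-o-fez
1. f -> v, k -> g, t -> d / V _ V: fires at position(s) 11: daisektarovez
2. o -> e, u -> i / F C0 _: no change
surface: daisektarovez


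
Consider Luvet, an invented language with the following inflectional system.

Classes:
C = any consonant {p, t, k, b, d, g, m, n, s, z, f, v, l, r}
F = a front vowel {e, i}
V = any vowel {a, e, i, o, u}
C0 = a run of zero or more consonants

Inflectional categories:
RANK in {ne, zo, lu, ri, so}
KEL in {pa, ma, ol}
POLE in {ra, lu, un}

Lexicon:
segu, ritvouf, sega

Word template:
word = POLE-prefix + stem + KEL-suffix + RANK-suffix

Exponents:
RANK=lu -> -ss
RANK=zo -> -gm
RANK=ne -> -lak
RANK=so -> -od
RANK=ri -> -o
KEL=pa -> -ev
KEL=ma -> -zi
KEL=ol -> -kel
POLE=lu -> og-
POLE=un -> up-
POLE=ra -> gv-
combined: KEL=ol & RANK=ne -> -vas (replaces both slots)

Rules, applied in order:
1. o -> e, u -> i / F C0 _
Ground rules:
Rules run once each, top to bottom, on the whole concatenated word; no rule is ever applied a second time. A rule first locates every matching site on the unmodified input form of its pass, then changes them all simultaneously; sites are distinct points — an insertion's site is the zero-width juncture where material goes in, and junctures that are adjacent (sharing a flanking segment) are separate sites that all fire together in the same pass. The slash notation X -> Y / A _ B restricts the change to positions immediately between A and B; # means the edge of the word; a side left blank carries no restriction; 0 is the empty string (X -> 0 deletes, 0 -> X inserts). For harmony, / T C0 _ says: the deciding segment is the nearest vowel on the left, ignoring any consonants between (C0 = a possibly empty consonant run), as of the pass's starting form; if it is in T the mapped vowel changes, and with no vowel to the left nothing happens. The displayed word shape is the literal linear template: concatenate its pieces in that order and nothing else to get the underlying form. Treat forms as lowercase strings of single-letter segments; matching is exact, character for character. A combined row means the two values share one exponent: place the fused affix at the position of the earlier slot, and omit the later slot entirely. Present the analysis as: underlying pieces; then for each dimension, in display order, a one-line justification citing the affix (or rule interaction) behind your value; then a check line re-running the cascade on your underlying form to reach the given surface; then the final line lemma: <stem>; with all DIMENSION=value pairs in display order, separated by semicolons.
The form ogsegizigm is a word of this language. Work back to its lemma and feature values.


underlying: og-segu-zi-gm
RANK=zo - signalled by the affix -gm
KEL=ma - signalled by the affix -zi
POLE=lu - signalled by the affix og-
check: ogseguzigm -> ogsegizigm
lemma: segu; RANK=zo; KEL=ma; POLE=lu


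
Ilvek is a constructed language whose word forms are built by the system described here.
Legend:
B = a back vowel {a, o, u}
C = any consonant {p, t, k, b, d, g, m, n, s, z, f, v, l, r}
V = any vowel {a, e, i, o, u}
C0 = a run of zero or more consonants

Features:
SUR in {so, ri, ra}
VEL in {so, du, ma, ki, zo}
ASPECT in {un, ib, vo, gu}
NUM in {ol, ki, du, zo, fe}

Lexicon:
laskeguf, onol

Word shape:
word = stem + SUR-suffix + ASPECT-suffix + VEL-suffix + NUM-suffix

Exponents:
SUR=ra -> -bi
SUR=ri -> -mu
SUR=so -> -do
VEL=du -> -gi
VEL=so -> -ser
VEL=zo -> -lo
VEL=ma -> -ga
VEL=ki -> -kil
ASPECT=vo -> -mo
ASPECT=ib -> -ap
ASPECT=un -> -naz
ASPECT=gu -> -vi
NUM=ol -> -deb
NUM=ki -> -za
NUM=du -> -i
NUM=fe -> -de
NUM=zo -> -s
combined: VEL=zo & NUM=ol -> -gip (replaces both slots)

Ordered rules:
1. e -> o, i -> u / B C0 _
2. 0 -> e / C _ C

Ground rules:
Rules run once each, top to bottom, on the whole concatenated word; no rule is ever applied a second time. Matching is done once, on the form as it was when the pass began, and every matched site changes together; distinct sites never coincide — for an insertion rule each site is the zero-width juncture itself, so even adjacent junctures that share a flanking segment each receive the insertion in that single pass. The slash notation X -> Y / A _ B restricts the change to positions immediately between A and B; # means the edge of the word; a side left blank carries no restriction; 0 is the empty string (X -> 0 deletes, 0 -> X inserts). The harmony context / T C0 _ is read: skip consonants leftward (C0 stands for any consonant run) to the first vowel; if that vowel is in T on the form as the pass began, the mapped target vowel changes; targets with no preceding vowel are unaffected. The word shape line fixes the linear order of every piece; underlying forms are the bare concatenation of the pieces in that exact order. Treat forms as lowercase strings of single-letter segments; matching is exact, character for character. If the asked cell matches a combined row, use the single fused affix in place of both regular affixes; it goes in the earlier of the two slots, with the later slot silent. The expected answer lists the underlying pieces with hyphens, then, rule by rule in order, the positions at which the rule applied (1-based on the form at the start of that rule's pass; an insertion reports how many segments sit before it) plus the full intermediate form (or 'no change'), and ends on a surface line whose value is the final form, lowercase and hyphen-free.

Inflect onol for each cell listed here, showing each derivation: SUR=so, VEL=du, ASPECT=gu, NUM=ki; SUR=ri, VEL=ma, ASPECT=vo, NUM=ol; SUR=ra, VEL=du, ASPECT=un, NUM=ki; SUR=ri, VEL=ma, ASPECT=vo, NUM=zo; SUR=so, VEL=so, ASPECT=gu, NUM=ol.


cell SUR=so, VEL=du, ASPECT=gu, NUM=ki:
underlying: onol-do-vi-gi-za
1. e -> o, i -> u / B C0 _: fires at position(s) 8: onoldovugiza
2. 0 -> e / C _ C: inserts after position(s) 4: onoledovugiza
surface: onoledovugiza

cell SUR=ri, VEL=ma, ASPECT=vo, NUM=ol:
underlying: onol-mu-mo-ga-deb
1. e -> o, i -> u / B C0 _: fires at position(s) 12: onolmumogadob
2. 0 -> e / C _ C: inserts after position(s) 4: onolemumogadob
surface: onolemumogadob

cell SUR=ra, VEL=du, ASPECT=un, NUM=ki:
underlying: onol-bi-naz-gi-za
1. e -> o, i -> u / B C0 _: fires at position(s) 6, 11: onolbunazguza
2. 0 -> e / C _ C: inserts after position(s) 4, 9: onolebunazeguza
surface: onolebunazeguza

cell SUR=ri, VEL=ma, ASPECT=vo, NUM=zo:
underlying: onol-mu-mo-ga-s
1. e -> o, i -> u / B C0 _: no change
2. 0 -> e / C _ C: inserts after position(s) 4: onolemumogas
surface: onolemumogas

cell SUR=so, VEL=so, ASPECT=gu, NUM=ol:
underlying: onol-do-vi-ser-deb
1. e -> o, i -> u / B C0 _: fires at position(s) 8: onoldovuserdeb
2. 0 -> e / C _ C: inserts after position(s) 4, 11: onoledovuseredeb
surface: onoledovuseredeb


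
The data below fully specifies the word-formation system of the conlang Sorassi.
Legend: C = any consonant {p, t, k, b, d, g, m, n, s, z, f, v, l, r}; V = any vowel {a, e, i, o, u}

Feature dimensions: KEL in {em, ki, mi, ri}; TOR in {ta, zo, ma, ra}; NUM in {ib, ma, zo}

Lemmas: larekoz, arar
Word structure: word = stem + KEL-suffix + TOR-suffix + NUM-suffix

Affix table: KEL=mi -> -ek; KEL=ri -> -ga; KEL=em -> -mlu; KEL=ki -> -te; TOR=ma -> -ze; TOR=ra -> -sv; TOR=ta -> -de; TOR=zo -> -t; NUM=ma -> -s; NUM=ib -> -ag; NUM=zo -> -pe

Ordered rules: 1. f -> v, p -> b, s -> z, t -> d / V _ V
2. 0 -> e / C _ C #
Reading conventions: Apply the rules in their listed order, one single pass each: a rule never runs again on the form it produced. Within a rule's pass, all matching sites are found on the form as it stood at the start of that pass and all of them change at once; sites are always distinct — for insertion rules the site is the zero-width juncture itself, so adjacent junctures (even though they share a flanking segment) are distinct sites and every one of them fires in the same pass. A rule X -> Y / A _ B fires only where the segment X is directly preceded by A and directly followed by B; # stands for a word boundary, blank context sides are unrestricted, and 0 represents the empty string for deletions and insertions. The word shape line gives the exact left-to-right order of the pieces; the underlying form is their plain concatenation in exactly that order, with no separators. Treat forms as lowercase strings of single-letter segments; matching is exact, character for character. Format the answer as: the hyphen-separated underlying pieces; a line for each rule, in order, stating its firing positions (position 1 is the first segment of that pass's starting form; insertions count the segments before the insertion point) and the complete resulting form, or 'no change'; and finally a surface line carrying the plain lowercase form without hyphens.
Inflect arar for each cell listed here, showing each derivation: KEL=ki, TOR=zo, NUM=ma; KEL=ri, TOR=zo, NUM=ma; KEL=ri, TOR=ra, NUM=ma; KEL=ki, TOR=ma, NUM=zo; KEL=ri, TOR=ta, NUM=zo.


cell KEL=ki, TOR=zo, NUM=ma:
underlying: arar-te-t-s
1. f -> v, p -> b, s -> z, t -> d / V _ V: no change
2. 0 -> e / C _ C #: inserts after position(s) 7: arartetes
surface: arartetes

cell KEL=ri, TOR=zo, NUM=ma:
underlying: arar-ga-t-s
1. f -> v, p -> b, s -> z, t -> d / V _ V: no change
2. 0 -> e / C _ C #: inserts after position(s) 7: arargates
surface: arargates

cell KEL=ri, TOR=ra, NUM=ma:
underlying: arar-ga-sv-s
1. f -> v, p -> b, s -> z, t -> d / V _ V: no change
2. 0 -> e / C _ C #: inserts after position(s) 8: arargasves
surface: arargasves

cell KEL=ki, TOR=ma, NUM=zo:
underlying: arar-te-ze-pe
1. f -> v, p -> b, s -> z, t -> d / V _ V: fires at position(s) 9: arartezebe
2. 0 -> e / C _ C #: no change
surface: arartezebe

cell KEL=ri, TOR=ta, NUM=zo:
underlying: arar-ga-de-pe
1. f -> v, p -> b, s -> z, t -> d / V _ V: fires at position(s) 9: arargadebe
2. 0 -> e / C _ C #: no change
surface: arargadebe


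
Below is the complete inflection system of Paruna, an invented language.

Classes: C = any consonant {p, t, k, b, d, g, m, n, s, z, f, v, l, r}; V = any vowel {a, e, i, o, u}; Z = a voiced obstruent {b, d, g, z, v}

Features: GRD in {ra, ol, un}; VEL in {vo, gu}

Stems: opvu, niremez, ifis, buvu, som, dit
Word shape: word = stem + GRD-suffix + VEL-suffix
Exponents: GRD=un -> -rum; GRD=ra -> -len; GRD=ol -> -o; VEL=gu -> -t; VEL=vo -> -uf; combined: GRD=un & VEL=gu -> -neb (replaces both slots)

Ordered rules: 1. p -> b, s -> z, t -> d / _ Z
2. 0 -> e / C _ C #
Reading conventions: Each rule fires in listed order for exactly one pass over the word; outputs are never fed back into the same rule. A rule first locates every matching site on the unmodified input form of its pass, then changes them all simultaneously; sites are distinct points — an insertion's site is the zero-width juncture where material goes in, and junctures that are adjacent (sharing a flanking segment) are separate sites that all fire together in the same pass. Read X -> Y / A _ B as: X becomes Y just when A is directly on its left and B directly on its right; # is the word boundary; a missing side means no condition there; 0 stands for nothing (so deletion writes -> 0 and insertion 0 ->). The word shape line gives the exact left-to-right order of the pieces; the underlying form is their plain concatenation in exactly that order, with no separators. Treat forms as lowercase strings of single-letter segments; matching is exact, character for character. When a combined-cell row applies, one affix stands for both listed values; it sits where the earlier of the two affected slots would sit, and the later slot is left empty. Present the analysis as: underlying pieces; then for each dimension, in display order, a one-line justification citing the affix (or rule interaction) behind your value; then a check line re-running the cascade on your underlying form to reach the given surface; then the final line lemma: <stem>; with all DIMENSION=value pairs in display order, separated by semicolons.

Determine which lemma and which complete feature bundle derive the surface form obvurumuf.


underlying: opvu-rum-uf
GRD=un - signalled by the affix -rum
VEL=vo - signalled by the affix -uf
check: opvurumuf -> obvurumuf -> obvurumuf
lemma: opvu; GRD=un; VEL=vo


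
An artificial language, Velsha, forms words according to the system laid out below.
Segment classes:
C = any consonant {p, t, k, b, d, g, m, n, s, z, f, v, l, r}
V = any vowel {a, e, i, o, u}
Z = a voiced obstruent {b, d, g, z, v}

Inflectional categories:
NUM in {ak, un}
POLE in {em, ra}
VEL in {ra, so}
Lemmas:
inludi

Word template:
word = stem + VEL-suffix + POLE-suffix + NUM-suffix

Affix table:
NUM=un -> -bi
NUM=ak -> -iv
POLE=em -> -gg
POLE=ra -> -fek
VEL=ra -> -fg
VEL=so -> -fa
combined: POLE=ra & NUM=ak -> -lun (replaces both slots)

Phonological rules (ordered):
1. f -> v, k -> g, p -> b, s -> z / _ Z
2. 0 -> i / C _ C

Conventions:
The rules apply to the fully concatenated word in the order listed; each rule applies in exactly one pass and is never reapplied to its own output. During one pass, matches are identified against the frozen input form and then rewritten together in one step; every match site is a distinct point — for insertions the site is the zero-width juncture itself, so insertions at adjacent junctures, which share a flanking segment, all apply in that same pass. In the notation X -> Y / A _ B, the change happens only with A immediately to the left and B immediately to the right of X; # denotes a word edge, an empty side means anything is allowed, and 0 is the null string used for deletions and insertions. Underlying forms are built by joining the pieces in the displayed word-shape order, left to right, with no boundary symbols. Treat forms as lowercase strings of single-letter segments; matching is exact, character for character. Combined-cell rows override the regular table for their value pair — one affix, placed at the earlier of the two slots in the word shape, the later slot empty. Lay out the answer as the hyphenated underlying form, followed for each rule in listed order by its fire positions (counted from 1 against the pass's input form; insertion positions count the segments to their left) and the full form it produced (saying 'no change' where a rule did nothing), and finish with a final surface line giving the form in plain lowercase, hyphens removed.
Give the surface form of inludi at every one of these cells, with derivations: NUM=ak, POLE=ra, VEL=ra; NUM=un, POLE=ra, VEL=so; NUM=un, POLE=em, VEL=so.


cell NUM=ak, POLE=ra, VEL=ra:
underlying: inludi-fg-lun
1. f -> v, k -> g, p -> b, s -> z / _ Z: fires at position(s) 7: inludivglun
2. 0 -> i / C _ C: inserts after position(s) 2, 7, 8: iniludivigilun
surface: iniludivigilun

cell NUM=un, POLE=ra, VEL=so:
underlying: inludi-fa-fek-bi
1. f -> v, k -> g, p -> b, s -> z / _ Z: fires at position(s) 11: inludifafegbi
2. 0 -> i / C _ C: inserts after position(s) 2, 11: iniludifafegibi
surface: iniludifafegibi

cell NUM=un, POLE=em, VEL=so:
underlying: inludi-fa-gg-bi
1. f -> v, k -> g, p -> b, s -> z / _ Z: no change
2. 0 -> i / C _ C: inserts after position(s) 2, 9, 10: iniludifagigibi
surface: iniludifagigibi


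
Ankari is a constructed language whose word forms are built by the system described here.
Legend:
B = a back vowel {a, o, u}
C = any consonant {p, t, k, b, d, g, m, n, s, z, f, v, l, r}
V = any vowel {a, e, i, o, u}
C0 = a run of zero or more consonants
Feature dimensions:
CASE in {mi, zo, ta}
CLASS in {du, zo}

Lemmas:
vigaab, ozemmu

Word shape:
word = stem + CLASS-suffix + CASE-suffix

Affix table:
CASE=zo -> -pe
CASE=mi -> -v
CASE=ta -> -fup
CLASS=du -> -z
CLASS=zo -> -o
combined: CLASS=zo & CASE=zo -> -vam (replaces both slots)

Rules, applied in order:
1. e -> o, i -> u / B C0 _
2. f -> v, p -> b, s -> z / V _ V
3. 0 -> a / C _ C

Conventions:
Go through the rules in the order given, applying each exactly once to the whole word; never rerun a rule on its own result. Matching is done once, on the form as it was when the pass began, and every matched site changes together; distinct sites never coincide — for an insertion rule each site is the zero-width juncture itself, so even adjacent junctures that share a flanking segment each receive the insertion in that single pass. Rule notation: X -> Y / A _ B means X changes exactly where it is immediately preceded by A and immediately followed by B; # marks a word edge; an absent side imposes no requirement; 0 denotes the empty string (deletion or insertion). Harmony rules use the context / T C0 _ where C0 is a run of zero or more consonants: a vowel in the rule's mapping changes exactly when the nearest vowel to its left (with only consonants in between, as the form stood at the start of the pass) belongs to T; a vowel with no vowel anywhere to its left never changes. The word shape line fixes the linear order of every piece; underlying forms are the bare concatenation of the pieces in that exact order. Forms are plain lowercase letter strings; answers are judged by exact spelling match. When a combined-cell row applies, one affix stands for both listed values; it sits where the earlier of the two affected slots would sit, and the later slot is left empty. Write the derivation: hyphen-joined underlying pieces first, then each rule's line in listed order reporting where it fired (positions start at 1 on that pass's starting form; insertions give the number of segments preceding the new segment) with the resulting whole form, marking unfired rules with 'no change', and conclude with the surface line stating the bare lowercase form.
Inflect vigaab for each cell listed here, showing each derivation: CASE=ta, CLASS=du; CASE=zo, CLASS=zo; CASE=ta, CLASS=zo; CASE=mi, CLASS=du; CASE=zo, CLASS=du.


cell CASE=ta, CLASS=du:
underlying: vigaab-z-fup
1. e -> o, i -> u / B C0 _: no change
2. f -> v, p -> b, s -> z / V _ V: no change
3. 0 -> a / C _ C: inserts after position(s) 6, 7: vigaabazafup
surface: vigaabazafup

cell CASE=zo, CLASS=zo:
underlying: vigaab-vam
1. e -> o, i -> u / B C0 _: no change
2. f -> v, p -> b, s -> z / V _ V: no change
3. 0 -> a / C _ C: inserts after position(s) 6: vigaabavam
surface: vigaabavam

cell CASE=ta, CLASS=zo:
underlying: vigaab-o-fup
1. e -> o, i -> u / B C0 _: no change
2. f -> v, p -> b, s -> z / V _ V: fires at position(s) 8: vigaabovup
3. 0 -> a / C _ C: no change
surface: vigaabovup

cell CASE=mi, CLASS=du:
underlying: vigaab-z-v
1. e -> o, i -> u / B C0 _: no change
2. f -> v, p -> b, s -> z / V _ V: no change
3. 0 -> a / C _ C: inserts after position(s) 6, 7: vigaabazav
surface: vigaabazav

cell CASE=zo, CLASS=du:
underlying: vigaab-z-pe
1. e -> o, i -> u / B C0 _: fires at position(s) 9: vigaabzpo
2. f -> v, p -> b, s -> z / V _ V: no change
3. 0 -> a / C _ C: inserts after position(s) 6, 7: vigaabazapo
surface: vigaabazapo


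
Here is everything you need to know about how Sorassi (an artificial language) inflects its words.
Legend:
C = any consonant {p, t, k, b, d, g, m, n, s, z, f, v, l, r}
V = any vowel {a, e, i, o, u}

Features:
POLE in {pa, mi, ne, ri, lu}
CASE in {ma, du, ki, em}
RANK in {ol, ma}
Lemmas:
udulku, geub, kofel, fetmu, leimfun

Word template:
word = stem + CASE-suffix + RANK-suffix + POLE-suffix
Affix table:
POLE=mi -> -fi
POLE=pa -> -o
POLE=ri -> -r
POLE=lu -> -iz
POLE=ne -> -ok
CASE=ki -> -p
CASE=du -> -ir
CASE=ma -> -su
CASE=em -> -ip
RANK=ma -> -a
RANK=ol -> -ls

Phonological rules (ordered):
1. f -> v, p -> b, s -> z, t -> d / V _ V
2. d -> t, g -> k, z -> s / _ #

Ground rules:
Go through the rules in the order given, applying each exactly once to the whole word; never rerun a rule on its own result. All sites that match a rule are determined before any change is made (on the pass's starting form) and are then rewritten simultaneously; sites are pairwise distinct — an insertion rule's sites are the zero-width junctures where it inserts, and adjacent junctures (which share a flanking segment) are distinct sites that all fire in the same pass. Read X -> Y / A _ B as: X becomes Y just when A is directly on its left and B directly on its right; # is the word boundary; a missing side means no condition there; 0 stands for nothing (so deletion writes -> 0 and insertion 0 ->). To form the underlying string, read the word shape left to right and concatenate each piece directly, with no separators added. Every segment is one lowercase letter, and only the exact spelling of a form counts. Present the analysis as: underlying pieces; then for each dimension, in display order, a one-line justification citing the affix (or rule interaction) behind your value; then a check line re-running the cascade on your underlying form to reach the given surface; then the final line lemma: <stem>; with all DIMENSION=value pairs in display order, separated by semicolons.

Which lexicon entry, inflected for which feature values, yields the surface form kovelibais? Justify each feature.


underlying: kofel-ip-a-iz
POLE=lu - signalled by the affix -iz
CASE=em - signalled by the affix -ip
RANK=ma - signalled by the affix -a
check: kofelipaiz -> kovelibaiz -> kovelibais
lemma: kofel; POLE=lu; CASE=em; RANK=ma


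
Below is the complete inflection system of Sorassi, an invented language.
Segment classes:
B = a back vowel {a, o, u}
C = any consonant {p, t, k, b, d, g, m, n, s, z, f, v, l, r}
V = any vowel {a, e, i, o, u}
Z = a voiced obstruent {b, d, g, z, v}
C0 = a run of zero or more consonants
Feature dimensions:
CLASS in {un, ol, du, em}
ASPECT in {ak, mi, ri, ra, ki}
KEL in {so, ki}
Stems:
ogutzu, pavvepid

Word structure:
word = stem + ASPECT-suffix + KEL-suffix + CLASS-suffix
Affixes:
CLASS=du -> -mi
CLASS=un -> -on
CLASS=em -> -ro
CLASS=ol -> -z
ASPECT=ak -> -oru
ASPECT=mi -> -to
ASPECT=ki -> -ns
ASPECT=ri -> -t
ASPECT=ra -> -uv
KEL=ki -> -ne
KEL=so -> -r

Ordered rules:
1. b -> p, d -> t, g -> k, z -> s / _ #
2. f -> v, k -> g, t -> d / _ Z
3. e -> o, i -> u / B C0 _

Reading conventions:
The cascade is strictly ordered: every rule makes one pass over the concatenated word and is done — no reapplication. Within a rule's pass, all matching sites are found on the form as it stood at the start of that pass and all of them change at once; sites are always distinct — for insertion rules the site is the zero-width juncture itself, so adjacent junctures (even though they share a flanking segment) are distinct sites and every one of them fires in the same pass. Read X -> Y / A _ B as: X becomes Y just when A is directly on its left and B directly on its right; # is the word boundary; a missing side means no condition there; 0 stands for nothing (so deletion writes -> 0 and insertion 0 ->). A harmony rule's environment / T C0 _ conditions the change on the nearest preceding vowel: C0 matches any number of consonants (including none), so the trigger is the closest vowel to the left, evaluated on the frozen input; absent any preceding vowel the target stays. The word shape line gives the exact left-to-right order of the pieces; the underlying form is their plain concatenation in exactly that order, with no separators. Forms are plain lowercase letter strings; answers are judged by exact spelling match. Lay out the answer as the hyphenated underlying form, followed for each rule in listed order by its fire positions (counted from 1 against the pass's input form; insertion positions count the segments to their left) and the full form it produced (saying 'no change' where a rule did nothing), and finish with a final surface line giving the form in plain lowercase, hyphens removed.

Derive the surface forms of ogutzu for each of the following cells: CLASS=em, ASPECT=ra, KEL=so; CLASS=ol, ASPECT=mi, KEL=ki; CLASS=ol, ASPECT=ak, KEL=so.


cell CLASS=em, ASPECT=ra, KEL=so:
underlying: ogutzu-uv-r-ro
1. b -> p, d -> t, g -> k, z -> s / _ #: no change
2. f -> v, k -> g, t -> d / _ Z: fires at position(s) 4: ogudzuuvrro
3. e -> o, i -> u / B C0 _: no change
surface: ogudzuuvrro

cell CLASS=ol, ASPECT=mi, KEL=ki:
underlying: ogutzu-to-ne-z
1. b -> p, d -> t, g -> k, z -> s / _ #: fires at position(s) 11: ogutzutones
2. f -> v, k -> g, t -> d / _ Z: fires at position(s) 4: ogudzutones
3. e -> o, i -> u / B C0 _: fires at position(s) 10: ogudzutonos
surface: ogudzutonos

cell CLASS=ol, ASPECT=ak, KEL=so:
underlying: ogutzu-oru-r-z
1. b -> p, d -> t, g -> k, z -> s / _ #: fires at position(s) 11: ogutzuorurs
2. f -> v, k -> g, t -> d / _ Z: fires at position(s) 4: ogudzuorurs
3. e -> o, i -> u / B C0 _: no change
surface: ogudzuorurs


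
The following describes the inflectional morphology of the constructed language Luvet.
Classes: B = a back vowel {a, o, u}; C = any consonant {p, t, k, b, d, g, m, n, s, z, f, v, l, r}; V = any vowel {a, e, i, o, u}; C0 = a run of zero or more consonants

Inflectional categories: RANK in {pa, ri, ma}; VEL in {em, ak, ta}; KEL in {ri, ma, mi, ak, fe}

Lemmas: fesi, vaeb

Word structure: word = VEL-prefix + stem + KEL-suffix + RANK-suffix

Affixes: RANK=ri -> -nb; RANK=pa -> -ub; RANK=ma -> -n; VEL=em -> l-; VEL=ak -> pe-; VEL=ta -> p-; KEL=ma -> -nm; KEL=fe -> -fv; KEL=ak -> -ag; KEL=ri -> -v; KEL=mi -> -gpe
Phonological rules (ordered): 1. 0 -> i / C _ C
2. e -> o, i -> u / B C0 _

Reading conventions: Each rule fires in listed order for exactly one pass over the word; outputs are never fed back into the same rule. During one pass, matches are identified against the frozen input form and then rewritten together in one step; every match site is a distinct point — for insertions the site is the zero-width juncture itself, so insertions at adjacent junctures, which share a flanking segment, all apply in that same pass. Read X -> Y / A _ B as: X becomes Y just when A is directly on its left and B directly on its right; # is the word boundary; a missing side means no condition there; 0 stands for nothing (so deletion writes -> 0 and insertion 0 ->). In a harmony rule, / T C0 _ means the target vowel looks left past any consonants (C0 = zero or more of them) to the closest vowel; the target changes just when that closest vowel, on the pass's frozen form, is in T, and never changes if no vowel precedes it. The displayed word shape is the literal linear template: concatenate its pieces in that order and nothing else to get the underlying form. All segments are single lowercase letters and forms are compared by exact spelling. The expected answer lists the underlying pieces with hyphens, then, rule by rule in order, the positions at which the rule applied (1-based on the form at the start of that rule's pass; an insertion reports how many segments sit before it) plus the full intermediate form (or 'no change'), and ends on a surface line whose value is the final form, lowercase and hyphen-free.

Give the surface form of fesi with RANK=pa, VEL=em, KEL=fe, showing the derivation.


underlying: l-fesi-fv-ub
1. 0 -> i / C _ C: inserts after position(s) 1, 6: lifesifivub
2. e -> o, i -> u / B C0 _: no change
surface: lifesifivub


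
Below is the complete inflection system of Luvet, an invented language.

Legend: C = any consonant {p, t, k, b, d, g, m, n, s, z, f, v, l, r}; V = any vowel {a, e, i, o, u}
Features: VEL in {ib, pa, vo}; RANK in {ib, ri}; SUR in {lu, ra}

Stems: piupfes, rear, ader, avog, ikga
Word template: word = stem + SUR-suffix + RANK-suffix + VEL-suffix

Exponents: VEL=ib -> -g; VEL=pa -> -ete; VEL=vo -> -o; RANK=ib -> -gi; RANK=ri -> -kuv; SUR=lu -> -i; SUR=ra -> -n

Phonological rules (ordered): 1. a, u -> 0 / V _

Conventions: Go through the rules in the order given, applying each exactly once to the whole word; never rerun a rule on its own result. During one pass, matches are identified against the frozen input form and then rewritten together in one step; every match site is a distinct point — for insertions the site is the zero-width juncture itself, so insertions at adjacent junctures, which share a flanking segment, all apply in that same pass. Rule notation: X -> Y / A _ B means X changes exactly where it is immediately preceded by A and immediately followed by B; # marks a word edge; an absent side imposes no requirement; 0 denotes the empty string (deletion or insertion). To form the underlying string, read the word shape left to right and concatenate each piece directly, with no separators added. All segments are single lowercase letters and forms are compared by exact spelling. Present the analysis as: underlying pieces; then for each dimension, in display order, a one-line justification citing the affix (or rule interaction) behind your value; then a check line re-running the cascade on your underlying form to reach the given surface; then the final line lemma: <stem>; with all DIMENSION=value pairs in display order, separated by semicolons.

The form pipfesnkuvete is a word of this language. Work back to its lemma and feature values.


underlying: piupfes-n-kuv-ete
VEL=pa - signalled by the affix -ete
RANK=ri - signalled by the affix -kuv
SUR=ra - signalled by the affix -n
check: piupfesnkuvete -> pipfesnkuvete
lemma: piupfes; VEL=pa; RANK=ri; SUR=ra
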